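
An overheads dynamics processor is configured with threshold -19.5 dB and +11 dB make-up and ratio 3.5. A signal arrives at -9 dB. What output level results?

-5.5 dB

Overshoot: -9 − (-19.5) = 10.5 dB.
3.5:1 compression reduces that to 10.5/3.5 = 3 dB over.
Output = -19.5 + 3 = -16.5 dB; make-up adds 11 dB, giving -5.5 dB.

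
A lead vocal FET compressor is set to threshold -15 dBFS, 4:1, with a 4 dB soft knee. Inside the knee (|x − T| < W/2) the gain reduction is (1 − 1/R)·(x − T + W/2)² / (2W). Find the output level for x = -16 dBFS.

-16.09375 dBFS

x − T + W/2 = -16 − (-15) + 2 = 1.
GR = (1 − 1/4) × 1² / 8 = 0.75 × 1 / 8 = 0.09375 dB.
Output = -16 − 0.09375 = -16.09375 dBFS.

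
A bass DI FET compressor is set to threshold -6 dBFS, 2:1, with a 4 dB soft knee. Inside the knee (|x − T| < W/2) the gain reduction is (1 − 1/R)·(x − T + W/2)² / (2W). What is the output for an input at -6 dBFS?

-6.25 dBFS

x − T + W/2 = -6 − (-6) + 2 = 2.
GR = (1 − 1/2) × 2² / 8 = 0.5 × 4 / 8 = 0.25 dB.
Output = -6 − 0.25 = -6.25 dBFS.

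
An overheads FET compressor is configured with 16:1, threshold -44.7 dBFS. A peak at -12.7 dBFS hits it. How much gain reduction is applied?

The signal is 32 dB above threshold.
After 16:1 compression the overshoot becomes 32/16 = 2 dB.
Gain reduction = 32 − 2 = 30 dB.

30 dB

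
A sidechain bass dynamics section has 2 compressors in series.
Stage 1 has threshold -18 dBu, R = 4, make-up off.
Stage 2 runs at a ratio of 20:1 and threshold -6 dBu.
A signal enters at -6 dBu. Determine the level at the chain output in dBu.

-15 dBu

Stage 1: -6 dBu is 12 dB over -18 dBu; at 4:1 that becomes 3 dB over, giving -15 dBu.
Stage 2: -15 dBu ≤ -6 dBu, so stage 2 doesn't engage; output -15 dBu.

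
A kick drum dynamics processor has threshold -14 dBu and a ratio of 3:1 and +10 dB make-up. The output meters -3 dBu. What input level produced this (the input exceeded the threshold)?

Before make-up, the level was -3 − 10 = -13 dBu.
Post-compression overshoot = -13 − (-14) = 1 dB.
Undo the ratio: input overshoot = 1 × 3 = 3 dB, giving input = -11 dBu.

-11 dBu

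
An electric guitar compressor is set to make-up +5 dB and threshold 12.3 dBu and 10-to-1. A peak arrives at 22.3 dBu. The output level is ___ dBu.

18.3 dBu

The input is 10 dB above the 12.3 dBu threshold.
10:1 compression reduces that to 10/10 = 1 dB over.
So the level is 12.3 + 1 = 13.3 dBu; make-up adds 5 dB, giving 18.3 dBu.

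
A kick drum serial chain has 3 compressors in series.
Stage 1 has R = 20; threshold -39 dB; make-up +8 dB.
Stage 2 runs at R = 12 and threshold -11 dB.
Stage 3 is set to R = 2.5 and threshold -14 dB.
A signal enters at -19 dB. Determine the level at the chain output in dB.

Stage 1: overshoot 20 dB → 20/20 = 1 dB → -38 dB; +8 dB make-up → -30 dB.
Stage 2: below threshold (-30 ≤ -11); passes unchanged; output -30 dB.
Stage 3: -30 dB ≤ -14 dB, so stage 3 doesn't engage; output -30 dB.

-30 dB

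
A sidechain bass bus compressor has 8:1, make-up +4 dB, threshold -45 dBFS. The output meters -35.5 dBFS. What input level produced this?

-1 dBFS

Remove make-up: -35.5 − 4 = -39.5 dBFS.
Post-compression overshoot = -39.5 − (-45) = 5.5 dB.
Before 8:1 compression the overshoot was 5.5 × 8 = 44 dB, so input = -45 + 44 = -1 dBFS.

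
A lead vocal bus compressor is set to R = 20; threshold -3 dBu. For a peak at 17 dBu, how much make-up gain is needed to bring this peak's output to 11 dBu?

Without make-up, output = threshold + overshoot/20 = -3 + 1 = -2 dBu.
Gap to target: 13 dB.

13 dB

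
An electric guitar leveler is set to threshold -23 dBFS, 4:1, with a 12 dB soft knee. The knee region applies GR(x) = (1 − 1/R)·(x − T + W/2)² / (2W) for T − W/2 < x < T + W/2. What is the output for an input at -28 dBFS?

x − T + W/2 = -28 − (-23) + 6 = 1.
GR = (1 − 1/4) × 1² / 24 = 0.75 × 1 / 24 = 0.03125 dB.
Output = -28 − 0.03125 = -28.03125 dBFS.

-28.03125 dBFS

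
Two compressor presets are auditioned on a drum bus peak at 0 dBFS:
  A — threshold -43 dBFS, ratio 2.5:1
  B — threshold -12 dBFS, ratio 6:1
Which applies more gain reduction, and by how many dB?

A: GR = 43 − 43/2.5 = 25.8 dB.
B: GR = 12 − 12/6 = 10 dB.
A reduces 15.8 dB more.

A, by 15.8 dB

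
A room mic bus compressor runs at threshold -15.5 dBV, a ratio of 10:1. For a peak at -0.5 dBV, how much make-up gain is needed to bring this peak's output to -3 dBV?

Without make-up, output = threshold + overshoot/10 = -15.5 + 1.5 = -14 dBV.
Gap to target: 11 dB.

11 dB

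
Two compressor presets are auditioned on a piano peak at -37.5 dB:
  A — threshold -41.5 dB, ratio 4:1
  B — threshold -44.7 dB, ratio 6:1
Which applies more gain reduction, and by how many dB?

B, by 3 dB

A: 4 dB over, compressed to 1 dB over, so 3 dB of GR.
B: 7.2 dB over, compressed to 1.2 dB over, so 6 dB of GR.
B reduces 3 dB more.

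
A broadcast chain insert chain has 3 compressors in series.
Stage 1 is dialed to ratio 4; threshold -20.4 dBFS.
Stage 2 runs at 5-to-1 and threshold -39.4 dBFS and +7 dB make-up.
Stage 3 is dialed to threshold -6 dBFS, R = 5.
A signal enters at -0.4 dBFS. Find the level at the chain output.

-27.6 dBFS

Stage 1: -0.4 dBFS is 20 dB over -20.4 dBFS; at 4:1 that becomes 5 dB over, giving -15.4 dBFS.
Stage 2: 24 dB above -39.4 dBFS, reduced 5:1 to 4.8 dB above → -34.6 dBFS; +7 dB make-up → -27.6 dBFS.
Stage 3: -27.6 dBFS ≤ -6 dBFS, so stage 3 doesn't engage; output -27.6 dBFS.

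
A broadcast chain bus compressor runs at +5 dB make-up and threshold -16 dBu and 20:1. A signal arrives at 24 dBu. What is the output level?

-9 dBu

Overshoot: 24 − (-16) = 40 dB.
The 40 dB excess becomes 2 dB after 20:1 reduction.
That puts the output at -14 dBu; make-up adds 5 dB, giving -9 dBu.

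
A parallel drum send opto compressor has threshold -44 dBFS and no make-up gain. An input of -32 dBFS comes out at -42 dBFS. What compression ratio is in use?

Input overshoot = -32 − (-44) = 12 dB; output overshoot = -42 − (-44) = 2 dB.
Ratio = 12 / 2 = 6.

6:1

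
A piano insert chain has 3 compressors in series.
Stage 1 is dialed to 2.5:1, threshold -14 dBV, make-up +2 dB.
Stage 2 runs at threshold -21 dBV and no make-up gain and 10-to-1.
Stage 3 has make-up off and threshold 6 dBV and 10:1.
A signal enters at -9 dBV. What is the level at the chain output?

-19.9 dBV

Stage 1: overshoot 5 dB → 5/2.5 = 2 dB → -12 dBV; +2 dB make-up → -10 dBV.
Stage 2: overshoot 11 dB → 11/10 = 1.1 dB → -19.9 dBV.
Stage 3: below threshold (-19.9 ≤ 6); passes unchanged; output -19.9 dBV.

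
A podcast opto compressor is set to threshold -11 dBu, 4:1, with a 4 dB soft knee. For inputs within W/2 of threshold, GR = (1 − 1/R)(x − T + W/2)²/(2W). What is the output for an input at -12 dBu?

x − T + W/2 = -12 − (-11) + 2 = 1.
GR = (1 − 1/4) × 1² / 8 = 0.75 × 1 / 8 = 0.09375 dB.
Output = -12 − 0.09375 = -12.09375 dBu.

-12.09375 dBu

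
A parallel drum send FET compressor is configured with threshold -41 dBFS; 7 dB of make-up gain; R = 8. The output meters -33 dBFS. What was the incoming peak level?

-33 dBFS

Before make-up, the level was -33 − 7 = -40 dBFS.
The compressed level sits -40 − (-41) = 1 dB over threshold.
Undo the ratio: input overshoot = 1 × 8 = 8 dB, giving input = -33 dBFS.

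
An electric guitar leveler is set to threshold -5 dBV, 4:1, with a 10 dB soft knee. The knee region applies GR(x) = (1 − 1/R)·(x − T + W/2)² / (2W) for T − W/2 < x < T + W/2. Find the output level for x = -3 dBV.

-4.8375 dBV

x − T + W/2 = -3 − (-5) + 5 = 7.
GR = (1 − 1/4) × 7² / 20 = 0.75 × 49 / 20 = 1.8375 dB.
Output = -3 − 1.8375 = -4.8375 dBV.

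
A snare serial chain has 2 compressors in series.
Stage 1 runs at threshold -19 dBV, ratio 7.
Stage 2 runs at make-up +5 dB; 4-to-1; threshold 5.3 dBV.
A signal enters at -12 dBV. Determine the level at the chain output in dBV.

Stage 1: overshoot 7 dB → 7/7 = 1 dB → -18 dBV.
Stage 2: -18 dBV is at or below the 5.3 dBV threshold — no compression; make-up brings it to -13 dBV.

-13 dBV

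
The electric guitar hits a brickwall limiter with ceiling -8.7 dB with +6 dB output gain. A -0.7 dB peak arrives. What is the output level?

-2.7 dB

The limiter clamps the peak to its -8.7 dB ceiling.
Output gain then adds 6 dB: -8.7 + 6 = -2.7 dB.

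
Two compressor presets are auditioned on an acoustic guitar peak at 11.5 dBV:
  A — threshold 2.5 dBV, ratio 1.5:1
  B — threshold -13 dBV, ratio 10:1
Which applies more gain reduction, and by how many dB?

A: 9 dB over, compressed to 6 dB over, so 3 dB of GR.
B: 24.5 dB over, compressed to 2.45 dB over, so 22.05 dB of GR.
B applies 19.05 dB more gain reduction.

B, by 19.05 dB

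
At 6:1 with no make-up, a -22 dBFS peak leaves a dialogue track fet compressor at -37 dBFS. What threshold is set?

-40 dBFS

Input is 18 dB above T (since output overshoot × R = input overshoot: (-37 − T)·6 = -22 − T gives T = -40 dBFS).
Check: -40 + (-22 − (-40))/6 = -40 + 3 = -37 dBFS. ✓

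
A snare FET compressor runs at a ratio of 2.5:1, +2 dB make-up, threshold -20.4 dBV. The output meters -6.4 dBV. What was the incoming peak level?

9.6 dBV

Stripping the +2 dB make-up gives -8.4 dBV at the gain stage.
The compressed level sits -8.4 − (-20.4) = 12 dB over threshold.
Input overshoot = R × output overshoot = 30 dB → input = -20.4 + 30 = 9.6 dBV.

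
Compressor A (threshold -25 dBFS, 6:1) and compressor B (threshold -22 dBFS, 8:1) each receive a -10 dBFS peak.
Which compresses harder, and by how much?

A, by 2 dB

A: overshoot 15 dB → output overshoot 2.5 dB → GR 12.5 dB.
B: overshoot 12 dB → output overshoot 1.5 dB → GR 10.5 dB.
A reduces 2 dB more.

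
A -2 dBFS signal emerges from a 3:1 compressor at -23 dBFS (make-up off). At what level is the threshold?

Let T be the threshold. Output overshoot = (input overshoot)/R, so -23 − T = (-2 − T)/3.
3·(-23 − T) = -2 − T → 2·T = -69 − (-2) = -67.
T = -67/2 = -33.5 dBFS.

-33.5 dBFS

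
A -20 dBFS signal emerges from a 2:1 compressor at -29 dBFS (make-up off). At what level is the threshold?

Gain reduction = -20 − (-29) = 9 dB; output overshoot = GR / (R − 1) = 9 / 1 = 9 dB.
Threshold = output − output overshoot = -29 − 9 = -38 dBFS.

-38 dBFS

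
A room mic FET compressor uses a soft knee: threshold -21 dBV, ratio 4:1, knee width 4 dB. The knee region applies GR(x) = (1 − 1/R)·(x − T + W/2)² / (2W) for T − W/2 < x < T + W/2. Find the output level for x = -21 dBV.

-21.375 dBV

x − T + W/2 = -21 − (-21) + 2 = 2.
GR = (1 − 1/4) × 2² / 8 = 0.75 × 4 / 8 = 0.375 dB.
Output = -21 − 0.375 = -21.375 dBV.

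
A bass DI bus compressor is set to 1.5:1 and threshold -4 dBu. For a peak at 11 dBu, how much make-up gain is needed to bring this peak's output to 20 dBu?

14 dB

Overshoot 15 dB → 15/1.5 = 10 dB after compression, so the compressed level is -4 + 10 = 6 dBu.
Make-up = target − compressed = 20 − 6 = 14 dB.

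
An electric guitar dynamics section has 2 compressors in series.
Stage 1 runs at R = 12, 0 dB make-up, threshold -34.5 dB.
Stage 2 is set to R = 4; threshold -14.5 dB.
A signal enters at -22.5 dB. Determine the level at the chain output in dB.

Stage 1: 12 dB above -34.5 dB, reduced 12:1 to 1 dB above → -33.5 dB.
Stage 2: -33.5 dB is at or below the -14.5 dB threshold — no compression; output -33.5 dB.

-33.5 dB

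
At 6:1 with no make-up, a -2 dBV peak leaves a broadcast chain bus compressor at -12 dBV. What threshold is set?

Let T be the threshold. Output overshoot = (input overshoot)/R, so -12 − T = (-2 − T)/6.
6·(-12 − T) = -2 − T → 5·T = -72 − (-2) = -70.
T = -70/5 = -14 dBV.

-14 dBV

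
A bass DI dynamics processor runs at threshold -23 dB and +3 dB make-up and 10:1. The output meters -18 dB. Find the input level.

-3 dB

Stripping the +3 dB make-up gives -21 dB at the gain stage.
Post-compression overshoot = -21 − (-23) = 2 dB.
Input overshoot = R × output overshoot = 20 dB → input = -23 + 20 = -3 dB.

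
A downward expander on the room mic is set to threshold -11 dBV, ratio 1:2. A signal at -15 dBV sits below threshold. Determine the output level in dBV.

-19 dBV

The input is 4 dB below the -11 dBV threshold.
A 1:2 expander multiplies undershoot by 2: 4 × 2 = 8 dB below threshold.
Output = -11 − 8 = -19 dBV.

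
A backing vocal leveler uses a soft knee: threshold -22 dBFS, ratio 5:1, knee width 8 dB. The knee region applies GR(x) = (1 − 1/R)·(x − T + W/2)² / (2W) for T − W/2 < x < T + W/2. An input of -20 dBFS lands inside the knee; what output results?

x − T + W/2 = -20 − (-22) + 4 = 6.
GR = (1 − 1/5) × 6² / 16 = 0.8 × 36 / 16 = 1.8 dB.
Output = -20 − 1.8 = -21.8 dBFS.

-21.8 dBFS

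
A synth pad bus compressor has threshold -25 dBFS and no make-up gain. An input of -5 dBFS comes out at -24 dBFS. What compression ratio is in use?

Input overshoot = -5 − (-25) = 20 dB; output overshoot = -24 − (-25) = 1 dB.
Ratio = 20 / 1 = 20.

20:1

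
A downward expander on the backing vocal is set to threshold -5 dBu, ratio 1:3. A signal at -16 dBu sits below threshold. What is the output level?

-38 dBu

Below threshold, a 1:3 expander applies gain = (3−1)×(T − x) of attenuation.
(3−1) × 11 = 22 dB, so output = -16 − 22 = -38 dBu.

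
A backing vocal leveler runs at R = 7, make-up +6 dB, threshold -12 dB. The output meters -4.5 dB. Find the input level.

Remove make-up: -4.5 − 6 = -10.5 dB.
Post-compression overshoot = -10.5 − (-12) = 1.5 dB.
Input overshoot = R × output overshoot = 10.5 dB → input = -12 + 10.5 = -1.5 dB.

-1.5 dB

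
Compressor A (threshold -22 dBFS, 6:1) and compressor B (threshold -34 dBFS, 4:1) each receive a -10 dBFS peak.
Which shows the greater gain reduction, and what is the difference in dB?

A: overshoot 12 dB → output overshoot 2 dB → GR 10 dB.
B: overshoot 24 dB → output overshoot 6 dB → GR 18 dB.
B reduces 8 dB more.

B, by 8 dB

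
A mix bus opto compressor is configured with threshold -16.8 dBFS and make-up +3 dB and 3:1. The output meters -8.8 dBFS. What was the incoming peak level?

Remove make-up: -8.8 − 3 = -11.8 dBFS.
The compressed level sits -11.8 − (-16.8) = 5 dB over threshold.
Undo the ratio: input overshoot = 5 × 3 = 15 dB, giving input = -1.8 dBFS.

-1.8 dBFS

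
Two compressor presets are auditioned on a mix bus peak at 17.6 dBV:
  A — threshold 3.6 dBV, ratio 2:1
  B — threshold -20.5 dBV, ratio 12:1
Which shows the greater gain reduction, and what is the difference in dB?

B, by 27.925 dB

A: GR = 14 − 14/2 = 7 dB.
B: GR = 38.1 − 38.1/12 = 34.925 dB.
B applies 27.925 dB more gain reduction.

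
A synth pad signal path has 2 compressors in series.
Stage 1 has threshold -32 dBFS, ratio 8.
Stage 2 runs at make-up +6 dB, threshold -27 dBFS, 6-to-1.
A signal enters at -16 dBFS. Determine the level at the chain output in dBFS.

-24 dBFS

Stage 1: overshoot 16 dB → 16/8 = 2 dB → -30 dBFS.
Stage 2: -30 dBFS ≤ -27 dBFS, so stage 2 doesn't engage; make-up brings it to -24 dBFS.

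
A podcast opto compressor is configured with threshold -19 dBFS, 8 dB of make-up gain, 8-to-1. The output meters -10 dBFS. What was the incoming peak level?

-11 dBFS

Before make-up, the level was -10 − 8 = -18 dBFS.
Post-compression overshoot = -18 − (-19) = 1 dB.
Input overshoot = R × output overshoot = 8 dB → input = -19 + 8 = -11 dBFS.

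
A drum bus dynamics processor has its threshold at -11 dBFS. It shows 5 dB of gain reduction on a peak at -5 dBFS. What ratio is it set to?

Input overshoot = -5 − (-11) = 6 dB.
Output overshoot = 6 − 5 = 1 dB.
Ratio = input overshoot / output overshoot = 6 / 1 = 6.

6:1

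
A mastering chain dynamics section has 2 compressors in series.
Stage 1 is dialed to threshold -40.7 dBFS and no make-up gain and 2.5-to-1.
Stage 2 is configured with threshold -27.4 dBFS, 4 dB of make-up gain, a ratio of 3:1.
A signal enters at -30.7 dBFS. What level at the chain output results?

Stage 1: overshoot 10 dB → 10/2.5 = 4 dB → -36.7 dBFS.
Stage 2: -36.7 dBFS ≤ -27.4 dBFS, so stage 2 doesn't engage; make-up brings it to -32.7 dBFS.

-32.7 dBFS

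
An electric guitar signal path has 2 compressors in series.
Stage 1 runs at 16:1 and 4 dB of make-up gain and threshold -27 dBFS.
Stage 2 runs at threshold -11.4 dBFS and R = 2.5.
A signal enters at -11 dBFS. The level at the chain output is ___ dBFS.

Stage 1: 16 dB above -27 dBFS, reduced 16:1 to 1 dB above → -26 dBFS; +4 dB make-up → -22 dBFS.
Stage 2: -22 dBFS ≤ -11.4 dBFS, so stage 2 doesn't engage; output -22 dBFS.

-22 dBFS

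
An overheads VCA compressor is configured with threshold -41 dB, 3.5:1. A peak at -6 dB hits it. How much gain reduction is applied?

25 dB

Overshoot = -6 − (-41) = 35 dB.
At 3.5:1, output sits 35/3.5 = 10 dB above threshold.
So the signal is attenuated by 35 − 10 = 25 dB.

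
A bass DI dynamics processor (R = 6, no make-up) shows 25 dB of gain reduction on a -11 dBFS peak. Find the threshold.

-41 dBFS

Gain reduction = -11 − (-36) = 25 dB; output overshoot = GR / (R − 1) = 25 / 5 = 5 dB.
Threshold = output − output overshoot = -36 − 5 = -41 dBFS.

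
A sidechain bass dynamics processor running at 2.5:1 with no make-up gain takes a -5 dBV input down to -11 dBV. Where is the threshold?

Let T be the threshold. Output overshoot = (input overshoot)/R, so -11 − T = (-5 − T)/2.5.
2.5·(-11 − T) = -5 − T → 1.5·T = -27.5 − (-5) = -22.5.
T = -22.5/1.5 = -15 dBV.

-15 dBV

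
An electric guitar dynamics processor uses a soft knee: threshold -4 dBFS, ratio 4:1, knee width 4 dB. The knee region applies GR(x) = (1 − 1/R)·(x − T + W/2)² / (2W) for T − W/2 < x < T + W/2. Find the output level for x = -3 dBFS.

x − T + W/2 = -3 − (-4) + 2 = 3.
GR = (1 − 1/4) × 3² / 8 = 0.75 × 9 / 8 = 0.84375 dB.
Output = -3 − 0.84375 = -3.84375 dBFS.

-3.84375 dBFS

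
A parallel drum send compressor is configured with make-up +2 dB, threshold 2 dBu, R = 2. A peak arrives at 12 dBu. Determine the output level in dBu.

9 dBu

The input is 10 dB above the 2 dBu threshold.
The 10 dB excess becomes 5 dB after 2:1 reduction.
Output = 2 + 5 = 7 dBu; make-up adds 2 dB, giving 9 dBu.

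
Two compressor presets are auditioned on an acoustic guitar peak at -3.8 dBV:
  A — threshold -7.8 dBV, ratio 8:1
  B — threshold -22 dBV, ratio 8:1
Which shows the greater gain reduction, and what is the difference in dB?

A: 4 dB over, compressed to 0.5 dB over, so 3.5 dB of GR.
B: 18.2 dB over, compressed to 2.275 dB over, so 15.925 dB of GR.
B reduces 12.425 dB more.

B, by 12.425 dB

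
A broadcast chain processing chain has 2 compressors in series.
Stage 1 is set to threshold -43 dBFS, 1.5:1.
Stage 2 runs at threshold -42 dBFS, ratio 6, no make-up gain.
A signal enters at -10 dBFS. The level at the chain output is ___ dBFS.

Stage 1: 33 dB above -43 dBFS, reduced 1.5:1 to 22 dB above → -21 dBFS.
Stage 2: 21 dB above -42 dBFS, reduced 6:1 to 3.5 dB above → -38.5 dBFS.

-38.5 dBFS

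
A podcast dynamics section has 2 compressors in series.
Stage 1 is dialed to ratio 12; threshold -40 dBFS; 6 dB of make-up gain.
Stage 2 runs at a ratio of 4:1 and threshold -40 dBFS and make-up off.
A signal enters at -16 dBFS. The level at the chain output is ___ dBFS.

-38 dBFS

Stage 1: -16 dBFS is 24 dB over -40 dBFS; at 12:1 that becomes 2 dB over, giving -38 dBFS; +6 dB make-up → -32 dBFS.
Stage 2: 8 dB above -40 dBFS, reduced 4:1 to 2 dB above → -38 dBFS.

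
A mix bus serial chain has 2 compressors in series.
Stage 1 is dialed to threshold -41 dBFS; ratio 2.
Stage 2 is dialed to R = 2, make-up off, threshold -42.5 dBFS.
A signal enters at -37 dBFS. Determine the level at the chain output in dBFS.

Stage 1: 4 dB above -41 dBFS, reduced 2:1 to 2 dB above → -39 dBFS.
Stage 2: overshoot 3.5 dB → 3.5/2 = 1.75 dB → -40.75 dBFS.

-40.75 dBFS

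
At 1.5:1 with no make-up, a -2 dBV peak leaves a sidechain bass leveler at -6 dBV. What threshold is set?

-14 dBV

Gain reduction = -2 − (-6) = 4 dB; output overshoot = GR / (R − 1) = 4 / 0.5 = 8 dB.
Threshold = output − output overshoot = -6 − 8 = -14 dBV.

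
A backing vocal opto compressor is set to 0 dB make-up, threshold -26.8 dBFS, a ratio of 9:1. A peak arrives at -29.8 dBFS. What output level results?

-29.8 dBFS is 3 dB below the -26.8 dBFS threshold, so no gain reduction is applied.
Output = input = -29.8 dBFS.

-29.8 dBFS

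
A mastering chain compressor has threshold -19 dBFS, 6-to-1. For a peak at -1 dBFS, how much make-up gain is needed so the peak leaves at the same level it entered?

15 dB

The peak compresses to -19 + 18/6 = -16 dBFS.
To reach -1 dBFS requires -1 − (-16) = 15 dB of make-up.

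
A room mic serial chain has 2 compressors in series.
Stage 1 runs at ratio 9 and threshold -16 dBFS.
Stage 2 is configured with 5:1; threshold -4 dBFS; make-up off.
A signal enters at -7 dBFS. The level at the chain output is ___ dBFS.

Stage 1: -7 dBFS is 9 dB over -16 dBFS; at 9:1 that becomes 1 dB over, giving -15 dBFS.
Stage 2: -15 dBFS is at or below the -4 dBFS threshold — no compression; output -15 dBFS.

-15 dBFS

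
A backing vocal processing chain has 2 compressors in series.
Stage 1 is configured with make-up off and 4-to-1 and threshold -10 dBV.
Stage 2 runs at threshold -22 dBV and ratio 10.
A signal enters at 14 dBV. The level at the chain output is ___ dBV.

Stage 1: overshoot 24 dB → 24/4 = 6 dB → -4 dBV.
Stage 2: -4 dBV is 18 dB over -22 dBV; at 10:1 that becomes 1.8 dB over, giving -20.2 dBV.

-20.2 dBV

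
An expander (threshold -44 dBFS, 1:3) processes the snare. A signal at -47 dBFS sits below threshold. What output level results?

Below threshold, a 1:3 expander applies gain = (3−1)×(T − x) of attenuation.
(3−1) × 3 = 6 dB, so output = -47 − 6 = -53 dBFS.

-53 dBFS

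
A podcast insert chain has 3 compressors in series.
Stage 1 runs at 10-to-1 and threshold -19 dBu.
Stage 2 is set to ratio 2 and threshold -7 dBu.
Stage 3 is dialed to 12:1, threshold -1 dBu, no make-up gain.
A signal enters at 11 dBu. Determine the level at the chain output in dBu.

-16 dBu

Stage 1: overshoot 30 dB → 30/10 = 3 dB → -16 dBu.
Stage 2: -16 dBu ≤ -7 dBu, so stage 2 doesn't engage; output -16 dBu.
Stage 3: below threshold (-16 ≤ -1); passes unchanged; output -16 dBu.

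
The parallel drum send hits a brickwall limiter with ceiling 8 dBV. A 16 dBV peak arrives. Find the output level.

A brickwall limiter is an ∞:1 compressor: any input above the ceiling is clamped to 8 dBV.

8 dBV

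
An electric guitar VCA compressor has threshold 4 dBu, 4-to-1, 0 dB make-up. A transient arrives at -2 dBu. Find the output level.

-2 dBu is 6 dB below the 4 dBu threshold, so no gain reduction is applied.
Output = input = -2 dBu.

-2 dBu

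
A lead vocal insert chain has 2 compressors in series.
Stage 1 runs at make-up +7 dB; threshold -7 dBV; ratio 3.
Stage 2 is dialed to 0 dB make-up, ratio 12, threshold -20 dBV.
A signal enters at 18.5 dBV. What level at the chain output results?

-17.625 dBV

Stage 1: overshoot 25.5 dB → 25.5/3 = 8.5 dB → 1.5 dBV; +7 dB make-up → 8.5 dBV.
Stage 2: overshoot 28.5 dB → 28.5/12 = 2.375 dB → -17.625 dBV.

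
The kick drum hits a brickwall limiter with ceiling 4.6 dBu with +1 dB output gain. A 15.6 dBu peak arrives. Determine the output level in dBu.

At ∞:1, everything above 4.6 dBu is held at the ceiling.
Output gain then adds 1 dB: 4.6 + 1 = 5.6 dBu.

5.6 dBu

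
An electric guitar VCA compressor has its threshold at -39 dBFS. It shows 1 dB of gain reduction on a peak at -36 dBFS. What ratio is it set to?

Input overshoot = -36 − (-39) = 3 dB.
Output overshoot = 3 − 1 = 2 dB.
Ratio = input overshoot / output overshoot = 3 / 2 = 1.5.

1.5:1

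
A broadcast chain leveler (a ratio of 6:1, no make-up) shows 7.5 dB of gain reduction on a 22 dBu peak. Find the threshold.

13 dBu

Let T be the threshold. Output overshoot = (input overshoot)/R, so 14.5 − T = (22 − T)/6.
6·(14.5 − T) = 22 − T → 5·T = 87 − 22 = 65.
T = 65/5 = 13 dBu.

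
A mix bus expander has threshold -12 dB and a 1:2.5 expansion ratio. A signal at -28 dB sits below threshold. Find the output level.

-52 dB

Below threshold, a 1:2.5 expander applies gain = (2.5−1)×(T − x) of attenuation.
(2.5−1) × 16 = 24 dB, so output = -28 − 24 = -52 dB.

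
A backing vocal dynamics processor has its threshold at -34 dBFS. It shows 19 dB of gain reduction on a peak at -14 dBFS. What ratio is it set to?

20:1

Input overshoot = -14 − (-34) = 20 dB.
Output overshoot = 20 − 19 = 1 dB.
Ratio = input overshoot / output overshoot = 20 / 1 = 20.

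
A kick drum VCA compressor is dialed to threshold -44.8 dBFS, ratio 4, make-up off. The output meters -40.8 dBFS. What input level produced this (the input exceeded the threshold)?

-28.8 dBFS

The compressed level sits -40.8 − (-44.8) = 4 dB over threshold.
Before 4:1 compression the overshoot was 4 × 4 = 16 dB, so input = -44.8 + 16 = -28.8 dBFS.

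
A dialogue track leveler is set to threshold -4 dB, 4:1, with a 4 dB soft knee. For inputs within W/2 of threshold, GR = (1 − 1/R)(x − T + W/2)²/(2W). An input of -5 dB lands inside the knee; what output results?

-5.09375 dB

x − T + W/2 = -5 − (-4) + 2 = 1.
GR = (1 − 1/4) × 1² / 8 = 0.75 × 1 / 8 = 0.09375 dB.
Output = -5 − 0.09375 = -5.09375 dB.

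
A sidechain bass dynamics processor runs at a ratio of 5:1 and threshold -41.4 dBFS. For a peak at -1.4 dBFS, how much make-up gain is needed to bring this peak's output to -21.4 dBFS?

12 dB

Without make-up, output = threshold + overshoot/5 = -41.4 + 8 = -33.4 dBFS.
Gap to target: 12 dB.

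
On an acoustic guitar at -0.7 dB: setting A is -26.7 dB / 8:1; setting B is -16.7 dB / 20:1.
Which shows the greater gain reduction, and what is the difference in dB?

A: overshoot 26 dB → output overshoot 3.25 dB → GR 22.75 dB.
B: overshoot 16 dB → output overshoot 0.8 dB → GR 15.2 dB.
Difference: 7.55 dB in favour of A.

A, by 7.55 dB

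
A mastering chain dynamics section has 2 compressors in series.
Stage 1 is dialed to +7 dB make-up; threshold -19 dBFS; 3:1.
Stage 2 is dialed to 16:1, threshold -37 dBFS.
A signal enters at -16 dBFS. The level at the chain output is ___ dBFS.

-35.375 dBFS

Stage 1: overshoot 3 dB → 3/3 = 1 dB → -18 dBFS; +7 dB make-up → -11 dBFS.
Stage 2: -11 dBFS is 26 dB over -37 dBFS; at 16:1 that becomes 1.625 dB over, giving -35.375 dBFS.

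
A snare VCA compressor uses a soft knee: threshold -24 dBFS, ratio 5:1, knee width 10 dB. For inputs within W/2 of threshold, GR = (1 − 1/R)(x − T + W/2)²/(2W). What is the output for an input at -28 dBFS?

-28.04 dBFS

x − T + W/2 = -28 − (-24) + 5 = 1.
GR = (1 − 1/5) × 1² / 20 = 0.8 × 1 / 20 = 0.04 dB.
Output = -28 − 0.04 = -28.04 dBFS.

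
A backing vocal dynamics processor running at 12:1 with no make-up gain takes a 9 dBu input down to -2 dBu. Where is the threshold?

-3 dBu

Let T be the threshold. Output overshoot = (input overshoot)/R, so -2 − T = (9 − T)/12.
12·(-2 − T) = 9 − T → 11·T = -24 − 9 = -33.
T = -33/11 = -3 dBu.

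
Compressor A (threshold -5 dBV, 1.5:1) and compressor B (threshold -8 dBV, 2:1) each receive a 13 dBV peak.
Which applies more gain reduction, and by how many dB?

B, by 4.5 dB

A: GR = 18 − 18/1.5 = 6 dB.
B: GR = 21 − 21/2 = 10.5 dB.
B applies 4.5 dB more gain reduction.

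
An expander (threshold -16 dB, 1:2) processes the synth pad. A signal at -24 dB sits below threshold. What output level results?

Undershoot = (-16) − (-24) = 8 dB.
At 1:2, that expands to 16 dB under threshold.
Output = -16 − 16 = -32 dB.

-32 dB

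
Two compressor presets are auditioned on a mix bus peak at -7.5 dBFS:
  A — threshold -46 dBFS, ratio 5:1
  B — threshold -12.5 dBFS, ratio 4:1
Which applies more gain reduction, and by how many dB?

A, by 27.05 dB

A: overshoot 38.5 dB → output overshoot 7.7 dB → GR 30.8 dB.
B: overshoot 5 dB → output overshoot 1.25 dB → GR 3.75 dB.
A reduces 27.05 dB more.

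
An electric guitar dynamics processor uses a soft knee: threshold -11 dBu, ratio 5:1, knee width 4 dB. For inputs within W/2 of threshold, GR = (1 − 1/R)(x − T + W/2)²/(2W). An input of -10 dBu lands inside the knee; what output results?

-10.9 dBu

x − T + W/2 = -10 − (-11) + 2 = 3.
GR = (1 − 1/5) × 3² / 8 = 0.8 × 9 / 8 = 0.9 dB.
Output = -10 − 0.9 = -10.9 dBu.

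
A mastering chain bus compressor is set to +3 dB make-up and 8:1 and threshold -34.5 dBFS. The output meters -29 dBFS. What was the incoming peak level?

-14.5 dBFS

Before make-up, the level was -29 − 3 = -32 dBFS.
The compressed level sits -32 − (-34.5) = 2.5 dB over threshold.
Before 8:1 compression the overshoot was 2.5 × 8 = 20 dB, so input = -34.5 + 20 = -14.5 dBFS.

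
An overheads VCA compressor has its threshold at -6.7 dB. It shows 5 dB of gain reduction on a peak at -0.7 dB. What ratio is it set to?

Input overshoot = -0.7 − (-6.7) = 6 dB.
Output overshoot = 6 − 5 = 1 dB.
Ratio = input overshoot / output overshoot = 6 / 1 = 6.

6:1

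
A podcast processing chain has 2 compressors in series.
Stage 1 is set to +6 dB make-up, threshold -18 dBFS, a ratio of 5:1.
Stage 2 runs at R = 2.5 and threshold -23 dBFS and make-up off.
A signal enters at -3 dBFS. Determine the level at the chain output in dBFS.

-17.4 dBFS

Stage 1: 15 dB above -18 dBFS, reduced 5:1 to 3 dB above → -15 dBFS; +6 dB make-up → -9 dBFS.
Stage 2: overshoot 14 dB → 14/2.5 = 5.6 dB → -17.4 dBFS.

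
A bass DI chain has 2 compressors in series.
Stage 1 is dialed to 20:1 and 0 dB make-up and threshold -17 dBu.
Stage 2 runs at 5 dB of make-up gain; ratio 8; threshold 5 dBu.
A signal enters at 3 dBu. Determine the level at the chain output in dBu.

-11 dBu

Stage 1: overshoot 20 dB → 20/20 = 1 dB → -16 dBu.
Stage 2: -16 dBu ≤ 5 dBu, so stage 2 doesn't engage; make-up brings it to -11 dBu.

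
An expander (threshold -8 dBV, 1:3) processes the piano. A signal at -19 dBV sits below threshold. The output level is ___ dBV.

Below threshold, a 1:3 expander applies gain = (3−1)×(T − x) of attenuation.
(3−1) × 11 = 22 dB, so output = -19 − 22 = -41 dBV.

-41 dBV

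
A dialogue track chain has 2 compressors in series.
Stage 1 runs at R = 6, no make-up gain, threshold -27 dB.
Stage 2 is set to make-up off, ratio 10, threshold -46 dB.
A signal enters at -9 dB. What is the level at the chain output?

Stage 1: -9 dB is 18 dB over -27 dB; at 6:1 that becomes 3 dB over, giving -24 dB.
Stage 2: -24 dB is 22 dB over -46 dB; at 10:1 that becomes 2.2 dB over, giving -43.8 dB.

-43.8 dB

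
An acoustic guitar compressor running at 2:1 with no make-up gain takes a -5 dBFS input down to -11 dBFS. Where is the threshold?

-17 dBFS

Let T be the threshold. Output overshoot = (input overshoot)/R, so -11 − T = (-5 − T)/2.
2·(-11 − T) = -5 − T → 1·T = -22 − (-5) = -17.
T = -17/1 = -17 dBFS.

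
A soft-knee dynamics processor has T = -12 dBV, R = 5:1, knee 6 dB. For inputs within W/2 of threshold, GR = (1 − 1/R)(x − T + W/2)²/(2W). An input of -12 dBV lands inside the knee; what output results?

-12.6 dBV

x − T + W/2 = -12 − (-12) + 3 = 3.
GR = (1 − 1/5) × 3² / 12 = 0.8 × 9 / 12 = 0.6 dB.
Output = -12 − 0.6 = -12.6 dBV.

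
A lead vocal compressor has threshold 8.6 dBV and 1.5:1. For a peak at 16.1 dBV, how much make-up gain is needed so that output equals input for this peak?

Without make-up, output = threshold + overshoot/1.5 = 8.6 + 5 = 13.6 dBV.
Gap to target: 2.5 dB.

2.5 dB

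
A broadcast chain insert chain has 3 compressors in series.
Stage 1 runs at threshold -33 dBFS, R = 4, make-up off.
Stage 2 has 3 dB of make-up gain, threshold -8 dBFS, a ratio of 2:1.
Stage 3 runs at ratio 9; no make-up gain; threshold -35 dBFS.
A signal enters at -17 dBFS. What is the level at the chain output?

Stage 1: 16 dB above -33 dBFS, reduced 4:1 to 4 dB above → -29 dBFS.
Stage 2: -29 dBFS is at or below the -8 dBFS threshold — no compression; make-up brings it to -26 dBFS.
Stage 3: overshoot 9 dB → 9/9 = 1 dB → -34 dBFS.

-34 dBFS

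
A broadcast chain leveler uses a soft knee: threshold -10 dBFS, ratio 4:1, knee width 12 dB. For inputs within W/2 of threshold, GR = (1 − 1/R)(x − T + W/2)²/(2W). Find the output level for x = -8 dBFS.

-10 dBFS

x − T + W/2 = -8 − (-10) + 6 = 8.
GR = (1 − 1/4) × 8² / 24 = 0.75 × 64 / 24 = 2 dB.
Output = -8 − 2 = -10 dBFS.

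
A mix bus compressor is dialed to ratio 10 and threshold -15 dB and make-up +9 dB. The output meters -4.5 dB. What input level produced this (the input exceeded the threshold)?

Stripping the +9 dB make-up gives -13.5 dB at the gain stage.
That's 1.5 dB above the -15 dB threshold.
Undo the ratio: input overshoot = 1.5 × 10 = 15 dB, giving input = 0 dB.

0 dB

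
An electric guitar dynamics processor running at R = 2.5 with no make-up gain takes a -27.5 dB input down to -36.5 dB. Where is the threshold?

-42.5 dB

Input is 15 dB above T (since output overshoot × R = input overshoot: (-36.5 − T)·2.5 = -27.5 − T gives T = -42.5 dB).
Check: -42.5 + (-27.5 − (-42.5))/2.5 = -42.5 + 6 = -36.5 dB. ✓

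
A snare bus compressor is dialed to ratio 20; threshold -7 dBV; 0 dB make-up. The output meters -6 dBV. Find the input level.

Post-compression overshoot = -6 − (-7) = 1 dB.
Before 20:1 compression the overshoot was 1 × 20 = 20 dB, so input = -7 + 20 = 13 dBV.

13 dBV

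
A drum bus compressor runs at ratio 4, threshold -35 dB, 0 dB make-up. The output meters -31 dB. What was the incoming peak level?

-19 dB

That's 4 dB above the -35 dB threshold.
Undo the ratio: input overshoot = 4 × 4 = 16 dB, giving input = -19 dB.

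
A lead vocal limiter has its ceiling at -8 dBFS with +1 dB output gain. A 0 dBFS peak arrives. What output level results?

A brickwall limiter is an ∞:1 compressor: any input above the ceiling is clamped to -8 dBFS.
Output gain then adds 1 dB: -8 + 1 = -7 dBFS.

-7 dBFS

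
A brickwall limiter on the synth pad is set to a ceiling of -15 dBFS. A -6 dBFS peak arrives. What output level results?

The limiter clamps the peak to its -15 dBFS ceiling.

-15 dBFS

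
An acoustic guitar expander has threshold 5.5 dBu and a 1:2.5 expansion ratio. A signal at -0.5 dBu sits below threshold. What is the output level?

Below threshold, a 1:2.5 expander applies gain = (2.5−1)×(T − x) of attenuation.
(2.5−1) × 6 = 9 dB, so output = -0.5 − 9 = -9.5 dBu.

-9.5 dBu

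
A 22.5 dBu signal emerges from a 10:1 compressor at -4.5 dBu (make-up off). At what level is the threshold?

-7.5 dBu

Gain reduction = 22.5 − (-4.5) = 27 dB; output overshoot = GR / (R − 1) = 27 / 9 = 3 dB.
Threshold = output − output overshoot = -4.5 − 3 = -7.5 dBu.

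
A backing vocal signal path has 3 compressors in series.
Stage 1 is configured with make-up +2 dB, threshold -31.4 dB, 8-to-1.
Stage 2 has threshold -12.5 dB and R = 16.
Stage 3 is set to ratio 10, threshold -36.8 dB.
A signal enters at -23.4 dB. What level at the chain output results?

-35.96 dB

Stage 1: 8 dB above -31.4 dB, reduced 8:1 to 1 dB above → -30.4 dB; +2 dB make-up → -28.4 dB.
Stage 2: -28.4 dB is at or below the -12.5 dB threshold — no compression; output -28.4 dB.
Stage 3: -28.4 dB is 8.4 dB over -36.8 dB; at 10:1 that becomes 0.84 dB over, giving -35.96 dB.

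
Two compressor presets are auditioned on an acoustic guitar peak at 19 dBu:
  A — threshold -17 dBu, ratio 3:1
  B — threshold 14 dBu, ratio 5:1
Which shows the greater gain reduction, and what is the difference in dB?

A, by 20 dB

A: 36 dB over, compressed to 12 dB over, so 24 dB of GR.
B: 5 dB over, compressed to 1 dB over, so 4 dB of GR.
A reduces 20 dB more.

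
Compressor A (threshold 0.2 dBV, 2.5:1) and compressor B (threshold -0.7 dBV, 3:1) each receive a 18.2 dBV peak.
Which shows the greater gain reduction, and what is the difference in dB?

B, by 1.8 dB

A: GR = 18 − 18/2.5 = 10.8 dB.
B: GR = 18.9 − 18.9/3 = 12.6 dB.
Difference: 1.8 dB in favour of B.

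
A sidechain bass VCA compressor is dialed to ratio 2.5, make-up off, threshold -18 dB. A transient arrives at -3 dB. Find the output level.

Overshoot: -3 − (-18) = 15 dB.
At 2.5:1 the overshoot is divided by 2.5, leaving 6 dB above threshold.
Output = -18 + 6 = -12 dB.

-12 dB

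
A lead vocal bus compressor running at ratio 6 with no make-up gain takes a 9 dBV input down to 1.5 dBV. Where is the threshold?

Let T be the threshold. Output overshoot = (input overshoot)/R, so 1.5 − T = (9 − T)/6.
6·(1.5 − T) = 9 − T → 5·T = 9 − 9 = 0.
T = 0/5 = 0 dBV.

0 dBV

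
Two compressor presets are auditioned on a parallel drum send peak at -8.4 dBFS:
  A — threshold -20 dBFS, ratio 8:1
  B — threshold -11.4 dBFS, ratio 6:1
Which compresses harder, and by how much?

A: GR = 11.6 − 11.6/8 = 10.15 dB.
B: GR = 3 − 3/6 = 2.5 dB.
A applies 7.65 dB more gain reduction.

A, by 7.65 dB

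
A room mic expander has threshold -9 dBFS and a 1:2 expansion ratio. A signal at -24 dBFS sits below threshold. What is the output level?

-39 dBFS

Below threshold, a 1:2 expander applies gain = (2−1)×(T − x) of attenuation.
(2−1) × 15 = 15 dB, so output = -24 − 15 = -39 dBFS.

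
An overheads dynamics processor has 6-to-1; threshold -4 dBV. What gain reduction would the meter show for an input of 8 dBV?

The signal is 12 dB above threshold.
After 6:1 compression the overshoot becomes 12/6 = 2 dB.
So the signal is attenuated by 12 − 2 = 10 dB.

10 dB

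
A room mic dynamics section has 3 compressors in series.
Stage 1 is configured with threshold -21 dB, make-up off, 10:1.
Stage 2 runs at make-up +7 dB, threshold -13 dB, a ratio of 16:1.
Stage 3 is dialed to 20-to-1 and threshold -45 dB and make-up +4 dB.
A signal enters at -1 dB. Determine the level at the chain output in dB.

-39.35 dB

Stage 1: overshoot 20 dB → 20/10 = 2 dB → -19 dB.
Stage 2: below threshold (-19 ≤ -13); passes unchanged; make-up brings it to -12 dB.
Stage 3: overshoot 33 dB → 33/20 = 1.65 dB → -43.35 dB; +4 dB make-up → -39.35 dB.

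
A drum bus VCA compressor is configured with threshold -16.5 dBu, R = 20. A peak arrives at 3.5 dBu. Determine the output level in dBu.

Overshoot: 3.5 − (-16.5) = 20 dB.
20:1 compression reduces that to 20/20 = 1 dB over.
So the level is -16.5 + 1 = -15.5 dBu.

-15.5 dBu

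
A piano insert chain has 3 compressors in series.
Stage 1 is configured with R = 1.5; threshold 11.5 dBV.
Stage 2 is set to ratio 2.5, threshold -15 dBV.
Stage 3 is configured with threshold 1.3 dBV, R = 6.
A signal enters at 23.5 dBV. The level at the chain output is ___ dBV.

Stage 1: 12 dB above 11.5 dBV, reduced 1.5:1 to 8 dB above → 19.5 dBV.
Stage 2: overshoot 34.5 dB → 34.5/2.5 = 13.8 dB → -1.2 dBV.
Stage 3: below threshold (-1.2 ≤ 1.3); passes unchanged; output -1.2 dBV.

-1.2 dBV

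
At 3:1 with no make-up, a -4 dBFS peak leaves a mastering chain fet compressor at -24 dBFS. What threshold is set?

Input is 30 dB above T (since output overshoot × R = input overshoot: (-24 − T)·3 = -4 − T gives T = -34 dBFS).
Check: -34 + (-4 − (-34))/3 = -34 + 10 = -24 dBFS. ✓

-34 dBFS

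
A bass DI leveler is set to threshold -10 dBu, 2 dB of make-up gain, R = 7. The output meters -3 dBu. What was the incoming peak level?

25 dBu

Remove make-up: -3 − 2 = -5 dBu.
That's 5 dB above the -10 dBu threshold.
Undo the ratio: input overshoot = 5 × 7 = 35 dB, giving input = 25 dBu.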